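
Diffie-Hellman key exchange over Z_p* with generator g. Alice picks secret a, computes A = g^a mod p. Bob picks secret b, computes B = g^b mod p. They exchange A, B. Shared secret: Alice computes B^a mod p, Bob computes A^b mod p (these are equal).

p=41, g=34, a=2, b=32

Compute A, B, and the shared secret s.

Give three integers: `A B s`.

Answer: 8 10 18

Derivation:
A = 34^2 mod 41  (bits of 2 = 10)
  bit 0 = 1: r = r^2 * 34 mod 41 = 1^2 * 34 = 1*34 = 34
  bit 1 = 0: r = r^2 mod 41 = 34^2 = 8
  -> A = 8
B = 34^32 mod 41  (bits of 32 = 100000)
  bit 0 = 1: r = r^2 * 34 mod 41 = 1^2 * 34 = 1*34 = 34
  bit 1 = 0: r = r^2 mod 41 = 34^2 = 8
  bit 2 = 0: r = r^2 mod 41 = 8^2 = 23
  bit 3 = 0: r = r^2 mod 41 = 23^2 = 37
  bit 4 = 0: r = r^2 mod 41 = 37^2 = 16
  bit 5 = 0: r = r^2 mod 41 = 16^2 = 10
  -> B = 10
s = B^a = 10^2 mod 41  (bits of 2 = 10)
  bit 0 = 1: r = r^2 * 10 mod 41 = 1^2 * 10 = 1*10 = 10
  bit 1 = 0: r = r^2 mod 41 = 10^2 = 18
  -> s = B^a = 18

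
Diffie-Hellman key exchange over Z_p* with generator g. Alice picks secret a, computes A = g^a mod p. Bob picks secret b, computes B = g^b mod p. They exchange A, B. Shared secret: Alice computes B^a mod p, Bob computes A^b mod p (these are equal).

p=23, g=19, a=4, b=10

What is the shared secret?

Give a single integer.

Answer: 8

Derivation:
A = 19^4 mod 23  (bits of 4 = 100)
  bit 0 = 1: r = r^2 * 19 mod 23 = 1^2 * 19 = 1*19 = 19
  bit 1 = 0: r = r^2 mod 23 = 19^2 = 16
  bit 2 = 0: r = r^2 mod 23 = 16^2 = 3
  -> A = 3
B = 19^10 mod 23  (bits of 10 = 1010)
  bit 0 = 1: r = r^2 * 19 mod 23 = 1^2 * 19 = 1*19 = 19
  bit 1 = 0: r = r^2 mod 23 = 19^2 = 16
  bit 2 = 1: r = r^2 * 19 mod 23 = 16^2 * 19 = 3*19 = 11
  bit 3 = 0: r = r^2 mod 23 = 11^2 = 6
  -> B = 6
s = B^a = 6^4 mod 23  (bits of 4 = 100)
  bit 0 = 1: r = r^2 * 6 mod 23 = 1^2 * 6 = 1*6 = 6
  bit 1 = 0: r = r^2 mod 23 = 6^2 = 13
  bit 2 = 0: r = r^2 mod 23 = 13^2 = 8
  -> s = B^a = 8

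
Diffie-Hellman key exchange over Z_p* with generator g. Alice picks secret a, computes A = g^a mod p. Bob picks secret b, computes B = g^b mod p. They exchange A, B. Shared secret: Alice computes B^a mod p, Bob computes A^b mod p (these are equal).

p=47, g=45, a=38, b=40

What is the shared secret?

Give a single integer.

A = 45^38 mod 47  (bits of 38 = 100110)
  bit 0 = 1: r = r^2 * 45 mod 47 = 1^2 * 45 = 1*45 = 45
  bit 1 = 0: r = r^2 mod 47 = 45^2 = 4
  bit 2 = 0: r = r^2 mod 47 = 4^2 = 16
  bit 3 = 1: r = r^2 * 45 mod 47 = 16^2 * 45 = 21*45 = 5
  bit 4 = 1: r = r^2 * 45 mod 47 = 5^2 * 45 = 25*45 = 44
  bit 5 = 0: r = r^2 mod 47 = 44^2 = 9
  -> A = 9
B = 45^40 mod 47  (bits of 40 = 101000)
  bit 0 = 1: r = r^2 * 45 mod 47 = 1^2 * 45 = 1*45 = 45
  bit 1 = 0: r = r^2 mod 47 = 45^2 = 4
  bit 2 = 1: r = r^2 * 45 mod 47 = 4^2 * 45 = 16*45 = 15
  bit 3 = 0: r = r^2 mod 47 = 15^2 = 37
  bit 4 = 0: r = r^2 mod 47 = 37^2 = 6
  bit 5 = 0: r = r^2 mod 47 = 6^2 = 36
  -> B = 36
s = B^a = 36^38 mod 47  (bits of 38 = 100110)
  bit 0 = 1: r = r^2 * 36 mod 47 = 1^2 * 36 = 1*36 = 36
  bit 1 = 0: r = r^2 mod 47 = 36^2 = 27
  bit 2 = 0: r = r^2 mod 47 = 27^2 = 24
  bit 3 = 1: r = r^2 * 36 mod 47 = 24^2 * 36 = 12*36 = 9
  bit 4 = 1: r = r^2 * 36 mod 47 = 9^2 * 36 = 34*36 = 2
  bit 5 = 0: r = r^2 mod 47 = 2^2 = 4
  -> s = B^a = 4

Answer: 4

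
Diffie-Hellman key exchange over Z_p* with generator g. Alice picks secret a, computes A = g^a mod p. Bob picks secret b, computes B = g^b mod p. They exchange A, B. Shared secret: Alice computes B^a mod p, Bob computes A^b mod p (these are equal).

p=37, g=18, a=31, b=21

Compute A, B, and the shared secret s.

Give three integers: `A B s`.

Answer: 5 14 23

Derivation:
A = 18^31 mod 37  (bits of 31 = 11111)
  bit 0 = 1: r = r^2 * 18 mod 37 = 1^2 * 18 = 1*18 = 18
  bit 1 = 1: r = r^2 * 18 mod 37 = 18^2 * 18 = 28*18 = 23
  bit 2 = 1: r = r^2 * 18 mod 37 = 23^2 * 18 = 11*18 = 13
  bit 3 = 1: r = r^2 * 18 mod 37 = 13^2 * 18 = 21*18 = 8
  bit 4 = 1: r = r^2 * 18 mod 37 = 8^2 * 18 = 27*18 = 5
  -> A = 5
B = 18^21 mod 37  (bits of 21 = 10101)
  bit 0 = 1: r = r^2 * 18 mod 37 = 1^2 * 18 = 1*18 = 18
  bit 1 = 0: r = r^2 mod 37 = 18^2 = 28
  bit 2 = 1: r = r^2 * 18 mod 37 = 28^2 * 18 = 7*18 = 15
  bit 3 = 0: r = r^2 mod 37 = 15^2 = 3
  bit 4 = 1: r = r^2 * 18 mod 37 = 3^2 * 18 = 9*18 = 14
  -> B = 14
s = B^a = 14^31 mod 37  (bits of 31 = 11111)
  bit 0 = 1: r = r^2 * 14 mod 37 = 1^2 * 14 = 1*14 = 14
  bit 1 = 1: r = r^2 * 14 mod 37 = 14^2 * 14 = 11*14 = 6
  bit 2 = 1: r = r^2 * 14 mod 37 = 6^2 * 14 = 36*14 = 23
  bit 3 = 1: r = r^2 * 14 mod 37 = 23^2 * 14 = 11*14 = 6
  bit 4 = 1: r = r^2 * 14 mod 37 = 6^2 * 14 = 36*14 = 23
  -> s = B^a = 23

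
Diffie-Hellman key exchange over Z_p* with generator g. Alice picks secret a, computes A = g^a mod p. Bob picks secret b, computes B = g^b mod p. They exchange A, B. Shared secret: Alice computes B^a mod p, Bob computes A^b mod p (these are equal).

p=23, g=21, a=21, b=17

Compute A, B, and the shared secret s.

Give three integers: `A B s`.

Answer: 11 5 14

Derivation:
A = 21^21 mod 23  (bits of 21 = 10101)
  bit 0 = 1: r = r^2 * 21 mod 23 = 1^2 * 21 = 1*21 = 21
  bit 1 = 0: r = r^2 mod 23 = 21^2 = 4
  bit 2 = 1: r = r^2 * 21 mod 23 = 4^2 * 21 = 16*21 = 14
  bit 3 = 0: r = r^2 mod 23 = 14^2 = 12
  bit 4 = 1: r = r^2 * 21 mod 23 = 12^2 * 21 = 6*21 = 11
  -> A = 11
B = 21^17 mod 23  (bits of 17 = 10001)
  bit 0 = 1: r = r^2 * 21 mod 23 = 1^2 * 21 = 1*21 = 21
  bit 1 = 0: r = r^2 mod 23 = 21^2 = 4
  bit 2 = 0: r = r^2 mod 23 = 4^2 = 16
  bit 3 = 0: r = r^2 mod 23 = 16^2 = 3
  bit 4 = 1: r = r^2 * 21 mod 23 = 3^2 * 21 = 9*21 = 5
  -> B = 5
s = B^a = 5^21 mod 23  (bits of 21 = 10101)
  bit 0 = 1: r = r^2 * 5 mod 23 = 1^2 * 5 = 1*5 = 5
  bit 1 = 0: r = r^2 mod 23 = 5^2 = 2
  bit 2 = 1: r = r^2 * 5 mod 23 = 2^2 * 5 = 4*5 = 20
  bit 3 = 0: r = r^2 mod 23 = 20^2 = 9
  bit 4 = 1: r = r^2 * 5 mod 23 = 9^2 * 5 = 12*5 = 14
  -> s = B^a = 14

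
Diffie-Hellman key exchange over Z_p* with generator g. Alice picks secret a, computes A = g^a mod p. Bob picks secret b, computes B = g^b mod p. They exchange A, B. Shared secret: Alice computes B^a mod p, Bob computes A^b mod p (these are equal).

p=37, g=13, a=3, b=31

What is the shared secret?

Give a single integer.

Answer: 23

Derivation:
A = 13^3 mod 37  (bits of 3 = 11)
  bit 0 = 1: r = r^2 * 13 mod 37 = 1^2 * 13 = 1*13 = 13
  bit 1 = 1: r = r^2 * 13 mod 37 = 13^2 * 13 = 21*13 = 14
  -> A = 14
B = 13^31 mod 37  (bits of 31 = 11111)
  bit 0 = 1: r = r^2 * 13 mod 37 = 1^2 * 13 = 1*13 = 13
  bit 1 = 1: r = r^2 * 13 mod 37 = 13^2 * 13 = 21*13 = 14
  bit 2 = 1: r = r^2 * 13 mod 37 = 14^2 * 13 = 11*13 = 32
  bit 3 = 1: r = r^2 * 13 mod 37 = 32^2 * 13 = 25*13 = 29
  bit 4 = 1: r = r^2 * 13 mod 37 = 29^2 * 13 = 27*13 = 18
  -> B = 18
s = B^a = 18^3 mod 37  (bits of 3 = 11)
  bit 0 = 1: r = r^2 * 18 mod 37 = 1^2 * 18 = 1*18 = 18
  bit 1 = 1: r = r^2 * 18 mod 37 = 18^2 * 18 = 28*18 = 23
  -> s = B^a = 23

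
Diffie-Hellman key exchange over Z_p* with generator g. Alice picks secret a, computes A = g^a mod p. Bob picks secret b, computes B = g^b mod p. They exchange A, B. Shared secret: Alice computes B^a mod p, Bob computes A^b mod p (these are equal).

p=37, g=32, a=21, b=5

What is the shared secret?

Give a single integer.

A = 32^21 mod 37  (bits of 21 = 10101)
  bit 0 = 1: r = r^2 * 32 mod 37 = 1^2 * 32 = 1*32 = 32
  bit 1 = 0: r = r^2 mod 37 = 32^2 = 25
  bit 2 = 1: r = r^2 * 32 mod 37 = 25^2 * 32 = 33*32 = 20
  bit 3 = 0: r = r^2 mod 37 = 20^2 = 30
  bit 4 = 1: r = r^2 * 32 mod 37 = 30^2 * 32 = 12*32 = 14
  -> A = 14
B = 32^5 mod 37  (bits of 5 = 101)
  bit 0 = 1: r = r^2 * 32 mod 37 = 1^2 * 32 = 1*32 = 32
  bit 1 = 0: r = r^2 mod 37 = 32^2 = 25
  bit 2 = 1: r = r^2 * 32 mod 37 = 25^2 * 32 = 33*32 = 20
  -> B = 20
s = B^a = 20^21 mod 37  (bits of 21 = 10101)
  bit 0 = 1: r = r^2 * 20 mod 37 = 1^2 * 20 = 1*20 = 20
  bit 1 = 0: r = r^2 mod 37 = 20^2 = 30
  bit 2 = 1: r = r^2 * 20 mod 37 = 30^2 * 20 = 12*20 = 18
  bit 3 = 0: r = r^2 mod 37 = 18^2 = 28
  bit 4 = 1: r = r^2 * 20 mod 37 = 28^2 * 20 = 7*20 = 29
  -> s = B^a = 29

Answer: 29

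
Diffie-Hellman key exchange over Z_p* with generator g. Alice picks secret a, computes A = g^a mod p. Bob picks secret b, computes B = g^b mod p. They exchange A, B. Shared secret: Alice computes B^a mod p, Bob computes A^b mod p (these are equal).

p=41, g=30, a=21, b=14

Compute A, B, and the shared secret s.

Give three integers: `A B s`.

Answer: 11 36 36

Derivation:
A = 30^21 mod 41  (bits of 21 = 10101)
  bit 0 = 1: r = r^2 * 30 mod 41 = 1^2 * 30 = 1*30 = 30
  bit 1 = 0: r = r^2 mod 41 = 30^2 = 39
  bit 2 = 1: r = r^2 * 30 mod 41 = 39^2 * 30 = 4*30 = 38
  bit 3 = 0: r = r^2 mod 41 = 38^2 = 9
  bit 4 = 1: r = r^2 * 30 mod 41 = 9^2 * 30 = 40*30 = 11
  -> A = 11
B = 30^14 mod 41  (bits of 14 = 1110)
  bit 0 = 1: r = r^2 * 30 mod 41 = 1^2 * 30 = 1*30 = 30
  bit 1 = 1: r = r^2 * 30 mod 41 = 30^2 * 30 = 39*30 = 22
  bit 2 = 1: r = r^2 * 30 mod 41 = 22^2 * 30 = 33*30 = 6
  bit 3 = 0: r = r^2 mod 41 = 6^2 = 36
  -> B = 36
s = B^a = 36^21 mod 41  (bits of 21 = 10101)
  bit 0 = 1: r = r^2 * 36 mod 41 = 1^2 * 36 = 1*36 = 36
  bit 1 = 0: r = r^2 mod 41 = 36^2 = 25
  bit 2 = 1: r = r^2 * 36 mod 41 = 25^2 * 36 = 10*36 = 32
  bit 3 = 0: r = r^2 mod 41 = 32^2 = 40
  bit 4 = 1: r = r^2 * 36 mod 41 = 40^2 * 36 = 1*36 = 36
  -> s = B^a = 36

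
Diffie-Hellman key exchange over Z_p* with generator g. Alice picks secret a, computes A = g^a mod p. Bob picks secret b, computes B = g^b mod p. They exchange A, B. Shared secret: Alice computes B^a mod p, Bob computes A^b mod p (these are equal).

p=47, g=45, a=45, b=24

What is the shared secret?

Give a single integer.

A = 45^45 mod 47  (bits of 45 = 101101)
  bit 0 = 1: r = r^2 * 45 mod 47 = 1^2 * 45 = 1*45 = 45
  bit 1 = 0: r = r^2 mod 47 = 45^2 = 4
  bit 2 = 1: r = r^2 * 45 mod 47 = 4^2 * 45 = 16*45 = 15
  bit 3 = 1: r = r^2 * 45 mod 47 = 15^2 * 45 = 37*45 = 20
  bit 4 = 0: r = r^2 mod 47 = 20^2 = 24
  bit 5 = 1: r = r^2 * 45 mod 47 = 24^2 * 45 = 12*45 = 23
  -> A = 23
B = 45^24 mod 47  (bits of 24 = 11000)
  bit 0 = 1: r = r^2 * 45 mod 47 = 1^2 * 45 = 1*45 = 45
  bit 1 = 1: r = r^2 * 45 mod 47 = 45^2 * 45 = 4*45 = 39
  bit 2 = 0: r = r^2 mod 47 = 39^2 = 17
  bit 3 = 0: r = r^2 mod 47 = 17^2 = 7
  bit 4 = 0: r = r^2 mod 47 = 7^2 = 2
  -> B = 2
s = B^a = 2^45 mod 47  (bits of 45 = 101101)
  bit 0 = 1: r = r^2 * 2 mod 47 = 1^2 * 2 = 1*2 = 2
  bit 1 = 0: r = r^2 mod 47 = 2^2 = 4
  bit 2 = 1: r = r^2 * 2 mod 47 = 4^2 * 2 = 16*2 = 32
  bit 3 = 1: r = r^2 * 2 mod 47 = 32^2 * 2 = 37*2 = 27
  bit 4 = 0: r = r^2 mod 47 = 27^2 = 24
  bit 5 = 1: r = r^2 * 2 mod 47 = 24^2 * 2 = 12*2 = 24
  -> s = B^a = 24

Answer: 24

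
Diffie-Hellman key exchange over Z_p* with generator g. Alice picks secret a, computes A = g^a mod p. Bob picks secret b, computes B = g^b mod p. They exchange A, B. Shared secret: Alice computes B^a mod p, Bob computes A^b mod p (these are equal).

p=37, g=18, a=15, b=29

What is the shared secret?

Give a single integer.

A = 18^15 mod 37  (bits of 15 = 1111)
  bit 0 = 1: r = r^2 * 18 mod 37 = 1^2 * 18 = 1*18 = 18
  bit 1 = 1: r = r^2 * 18 mod 37 = 18^2 * 18 = 28*18 = 23
  bit 2 = 1: r = r^2 * 18 mod 37 = 23^2 * 18 = 11*18 = 13
  bit 3 = 1: r = r^2 * 18 mod 37 = 13^2 * 18 = 21*18 = 8
  -> A = 8
B = 18^29 mod 37  (bits of 29 = 11101)
  bit 0 = 1: r = r^2 * 18 mod 37 = 1^2 * 18 = 1*18 = 18
  bit 1 = 1: r = r^2 * 18 mod 37 = 18^2 * 18 = 28*18 = 23
  bit 2 = 1: r = r^2 * 18 mod 37 = 23^2 * 18 = 11*18 = 13
  bit 3 = 0: r = r^2 mod 37 = 13^2 = 21
  bit 4 = 1: r = r^2 * 18 mod 37 = 21^2 * 18 = 34*18 = 20
  -> B = 20
s = B^a = 20^15 mod 37  (bits of 15 = 1111)
  bit 0 = 1: r = r^2 * 20 mod 37 = 1^2 * 20 = 1*20 = 20
  bit 1 = 1: r = r^2 * 20 mod 37 = 20^2 * 20 = 30*20 = 8
  bit 2 = 1: r = r^2 * 20 mod 37 = 8^2 * 20 = 27*20 = 22
  bit 3 = 1: r = r^2 * 20 mod 37 = 22^2 * 20 = 3*20 = 23
  -> s = B^a = 23

Answer: 23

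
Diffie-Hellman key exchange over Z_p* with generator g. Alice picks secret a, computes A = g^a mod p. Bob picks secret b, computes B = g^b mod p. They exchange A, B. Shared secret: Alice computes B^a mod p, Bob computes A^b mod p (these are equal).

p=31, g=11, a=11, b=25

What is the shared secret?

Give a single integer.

A = 11^11 mod 31  (bits of 11 = 1011)
  bit 0 = 1: r = r^2 * 11 mod 31 = 1^2 * 11 = 1*11 = 11
  bit 1 = 0: r = r^2 mod 31 = 11^2 = 28
  bit 2 = 1: r = r^2 * 11 mod 31 = 28^2 * 11 = 9*11 = 6
  bit 3 = 1: r = r^2 * 11 mod 31 = 6^2 * 11 = 5*11 = 24
  -> A = 24
B = 11^25 mod 31  (bits of 25 = 11001)
  bit 0 = 1: r = r^2 * 11 mod 31 = 1^2 * 11 = 1*11 = 11
  bit 1 = 1: r = r^2 * 11 mod 31 = 11^2 * 11 = 28*11 = 29
  bit 2 = 0: r = r^2 mod 31 = 29^2 = 4
  bit 3 = 0: r = r^2 mod 31 = 4^2 = 16
  bit 4 = 1: r = r^2 * 11 mod 31 = 16^2 * 11 = 8*11 = 26
  -> B = 26
s = B^a = 26^11 mod 31  (bits of 11 = 1011)
  bit 0 = 1: r = r^2 * 26 mod 31 = 1^2 * 26 = 1*26 = 26
  bit 1 = 0: r = r^2 mod 31 = 26^2 = 25
  bit 2 = 1: r = r^2 * 26 mod 31 = 25^2 * 26 = 5*26 = 6
  bit 3 = 1: r = r^2 * 26 mod 31 = 6^2 * 26 = 5*26 = 6
  -> s = B^a = 6

Answer: 6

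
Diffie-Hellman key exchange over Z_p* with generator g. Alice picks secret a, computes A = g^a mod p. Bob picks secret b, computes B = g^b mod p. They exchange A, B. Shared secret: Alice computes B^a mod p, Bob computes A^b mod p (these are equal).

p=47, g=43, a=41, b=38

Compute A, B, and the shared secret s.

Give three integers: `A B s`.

Answer: 33 34 27

Derivation:
A = 43^41 mod 47  (bits of 41 = 101001)
  bit 0 = 1: r = r^2 * 43 mod 47 = 1^2 * 43 = 1*43 = 43
  bit 1 = 0: r = r^2 mod 47 = 43^2 = 16
  bit 2 = 1: r = r^2 * 43 mod 47 = 16^2 * 43 = 21*43 = 10
  bit 3 = 0: r = r^2 mod 47 = 10^2 = 6
  bit 4 = 0: r = r^2 mod 47 = 6^2 = 36
  bit 5 = 1: r = r^2 * 43 mod 47 = 36^2 * 43 = 27*43 = 33
  -> A = 33
B = 43^38 mod 47  (bits of 38 = 100110)
  bit 0 = 1: r = r^2 * 43 mod 47 = 1^2 * 43 = 1*43 = 43
  bit 1 = 0: r = r^2 mod 47 = 43^2 = 16
  bit 2 = 0: r = r^2 mod 47 = 16^2 = 21
  bit 3 = 1: r = r^2 * 43 mod 47 = 21^2 * 43 = 18*43 = 22
  bit 4 = 1: r = r^2 * 43 mod 47 = 22^2 * 43 = 14*43 = 38
  bit 5 = 0: r = r^2 mod 47 = 38^2 = 34
  -> B = 34
s = B^a = 34^41 mod 47  (bits of 41 = 101001)
  bit 0 = 1: r = r^2 * 34 mod 47 = 1^2 * 34 = 1*34 = 34
  bit 1 = 0: r = r^2 mod 47 = 34^2 = 28
  bit 2 = 1: r = r^2 * 34 mod 47 = 28^2 * 34 = 32*34 = 7
  bit 3 = 0: r = r^2 mod 47 = 7^2 = 2
  bit 4 = 0: r = r^2 mod 47 = 2^2 = 4
  bit 5 = 1: r = r^2 * 34 mod 47 = 4^2 * 34 = 16*34 = 27
  -> s = B^a = 27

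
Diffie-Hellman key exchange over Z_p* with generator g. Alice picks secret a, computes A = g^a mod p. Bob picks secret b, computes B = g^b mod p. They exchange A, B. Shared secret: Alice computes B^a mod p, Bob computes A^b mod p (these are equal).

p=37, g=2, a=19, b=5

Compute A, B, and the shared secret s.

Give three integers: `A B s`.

A = 2^19 mod 37  (bits of 19 = 10011)
  bit 0 = 1: r = r^2 * 2 mod 37 = 1^2 * 2 = 1*2 = 2
  bit 1 = 0: r = r^2 mod 37 = 2^2 = 4
  bit 2 = 0: r = r^2 mod 37 = 4^2 = 16
  bit 3 = 1: r = r^2 * 2 mod 37 = 16^2 * 2 = 34*2 = 31
  bit 4 = 1: r = r^2 * 2 mod 37 = 31^2 * 2 = 36*2 = 35
  -> A = 35
B = 2^5 mod 37  (bits of 5 = 101)
  bit 0 = 1: r = r^2 * 2 mod 37 = 1^2 * 2 = 1*2 = 2
  bit 1 = 0: r = r^2 mod 37 = 2^2 = 4
  bit 2 = 1: r = r^2 * 2 mod 37 = 4^2 * 2 = 16*2 = 32
  -> B = 32
s = B^a = 32^19 mod 37  (bits of 19 = 10011)
  bit 0 = 1: r = r^2 * 32 mod 37 = 1^2 * 32 = 1*32 = 32
  bit 1 = 0: r = r^2 mod 37 = 32^2 = 25
  bit 2 = 0: r = r^2 mod 37 = 25^2 = 33
  bit 3 = 1: r = r^2 * 32 mod 37 = 33^2 * 32 = 16*32 = 31
  bit 4 = 1: r = r^2 * 32 mod 37 = 31^2 * 32 = 36*32 = 5
  -> s = B^a = 5

Answer: 35 32 5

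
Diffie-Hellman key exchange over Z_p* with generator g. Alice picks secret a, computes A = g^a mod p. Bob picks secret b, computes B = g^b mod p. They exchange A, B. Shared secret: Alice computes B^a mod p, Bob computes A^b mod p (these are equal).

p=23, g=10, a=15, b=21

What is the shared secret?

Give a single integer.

Answer: 14

Derivation:
A = 10^15 mod 23  (bits of 15 = 1111)
  bit 0 = 1: r = r^2 * 10 mod 23 = 1^2 * 10 = 1*10 = 10
  bit 1 = 1: r = r^2 * 10 mod 23 = 10^2 * 10 = 8*10 = 11
  bit 2 = 1: r = r^2 * 10 mod 23 = 11^2 * 10 = 6*10 = 14
  bit 3 = 1: r = r^2 * 10 mod 23 = 14^2 * 10 = 12*10 = 5
  -> A = 5
B = 10^21 mod 23  (bits of 21 = 10101)
  bit 0 = 1: r = r^2 * 10 mod 23 = 1^2 * 10 = 1*10 = 10
  bit 1 = 0: r = r^2 mod 23 = 10^2 = 8
  bit 2 = 1: r = r^2 * 10 mod 23 = 8^2 * 10 = 18*10 = 19
  bit 3 = 0: r = r^2 mod 23 = 19^2 = 16
  bit 4 = 1: r = r^2 * 10 mod 23 = 16^2 * 10 = 3*10 = 7
  -> B = 7
s = B^a = 7^15 mod 23  (bits of 15 = 1111)
  bit 0 = 1: r = r^2 * 7 mod 23 = 1^2 * 7 = 1*7 = 7
  bit 1 = 1: r = r^2 * 7 mod 23 = 7^2 * 7 = 3*7 = 21
  bit 2 = 1: r = r^2 * 7 mod 23 = 21^2 * 7 = 4*7 = 5
  bit 3 = 1: r = r^2 * 7 mod 23 = 5^2 * 7 = 2*7 = 14
  -> s = B^a = 14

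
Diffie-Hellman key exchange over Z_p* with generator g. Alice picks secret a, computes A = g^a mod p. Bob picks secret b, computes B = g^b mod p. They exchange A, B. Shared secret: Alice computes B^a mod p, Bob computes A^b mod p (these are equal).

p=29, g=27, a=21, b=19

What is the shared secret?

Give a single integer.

Answer: 17

Derivation:
A = 27^21 mod 29  (bits of 21 = 10101)
  bit 0 = 1: r = r^2 * 27 mod 29 = 1^2 * 27 = 1*27 = 27
  bit 1 = 0: r = r^2 mod 29 = 27^2 = 4
  bit 2 = 1: r = r^2 * 27 mod 29 = 4^2 * 27 = 16*27 = 26
  bit 3 = 0: r = r^2 mod 29 = 26^2 = 9
  bit 4 = 1: r = r^2 * 27 mod 29 = 9^2 * 27 = 23*27 = 12
  -> A = 12
B = 27^19 mod 29  (bits of 19 = 10011)
  bit 0 = 1: r = r^2 * 27 mod 29 = 1^2 * 27 = 1*27 = 27
  bit 1 = 0: r = r^2 mod 29 = 27^2 = 4
  bit 2 = 0: r = r^2 mod 29 = 4^2 = 16
  bit 3 = 1: r = r^2 * 27 mod 29 = 16^2 * 27 = 24*27 = 10
  bit 4 = 1: r = r^2 * 27 mod 29 = 10^2 * 27 = 13*27 = 3
  -> B = 3
s = B^a = 3^21 mod 29  (bits of 21 = 10101)
  bit 0 = 1: r = r^2 * 3 mod 29 = 1^2 * 3 = 1*3 = 3
  bit 1 = 0: r = r^2 mod 29 = 3^2 = 9
  bit 2 = 1: r = r^2 * 3 mod 29 = 9^2 * 3 = 23*3 = 11
  bit 3 = 0: r = r^2 mod 29 = 11^2 = 5
  bit 4 = 1: r = r^2 * 3 mod 29 = 5^2 * 3 = 25*3 = 17
  -> s = B^a = 17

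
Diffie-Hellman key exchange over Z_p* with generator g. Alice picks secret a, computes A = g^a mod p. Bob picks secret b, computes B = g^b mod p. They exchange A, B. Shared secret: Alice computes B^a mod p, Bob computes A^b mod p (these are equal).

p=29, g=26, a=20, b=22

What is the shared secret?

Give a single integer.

A = 26^20 mod 29  (bits of 20 = 10100)
  bit 0 = 1: r = r^2 * 26 mod 29 = 1^2 * 26 = 1*26 = 26
  bit 1 = 0: r = r^2 mod 29 = 26^2 = 9
  bit 2 = 1: r = r^2 * 26 mod 29 = 9^2 * 26 = 23*26 = 18
  bit 3 = 0: r = r^2 mod 29 = 18^2 = 5
  bit 4 = 0: r = r^2 mod 29 = 5^2 = 25
  -> A = 25
B = 26^22 mod 29  (bits of 22 = 10110)
  bit 0 = 1: r = r^2 * 26 mod 29 = 1^2 * 26 = 1*26 = 26
  bit 1 = 0: r = r^2 mod 29 = 26^2 = 9
  bit 2 = 1: r = r^2 * 26 mod 29 = 9^2 * 26 = 23*26 = 18
  bit 3 = 1: r = r^2 * 26 mod 29 = 18^2 * 26 = 5*26 = 14
  bit 4 = 0: r = r^2 mod 29 = 14^2 = 22
  -> B = 22
s = B^a = 22^20 mod 29  (bits of 20 = 10100)
  bit 0 = 1: r = r^2 * 22 mod 29 = 1^2 * 22 = 1*22 = 22
  bit 1 = 0: r = r^2 mod 29 = 22^2 = 20
  bit 2 = 1: r = r^2 * 22 mod 29 = 20^2 * 22 = 23*22 = 13
  bit 3 = 0: r = r^2 mod 29 = 13^2 = 24
  bit 4 = 0: r = r^2 mod 29 = 24^2 = 25
  -> s = B^a = 25

Answer: 25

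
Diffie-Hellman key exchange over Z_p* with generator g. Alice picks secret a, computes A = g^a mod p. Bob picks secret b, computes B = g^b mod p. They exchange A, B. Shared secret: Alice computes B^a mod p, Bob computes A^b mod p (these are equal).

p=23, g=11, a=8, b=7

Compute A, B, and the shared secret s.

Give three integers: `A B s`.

A = 11^8 mod 23  (bits of 8 = 1000)
  bit 0 = 1: r = r^2 * 11 mod 23 = 1^2 * 11 = 1*11 = 11
  bit 1 = 0: r = r^2 mod 23 = 11^2 = 6
  bit 2 = 0: r = r^2 mod 23 = 6^2 = 13
  bit 3 = 0: r = r^2 mod 23 = 13^2 = 8
  -> A = 8
B = 11^7 mod 23  (bits of 7 = 111)
  bit 0 = 1: r = r^2 * 11 mod 23 = 1^2 * 11 = 1*11 = 11
  bit 1 = 1: r = r^2 * 11 mod 23 = 11^2 * 11 = 6*11 = 20
  bit 2 = 1: r = r^2 * 11 mod 23 = 20^2 * 11 = 9*11 = 7
  -> B = 7
s = B^a = 7^8 mod 23  (bits of 8 = 1000)
  bit 0 = 1: r = r^2 * 7 mod 23 = 1^2 * 7 = 1*7 = 7
  bit 1 = 0: r = r^2 mod 23 = 7^2 = 3
  bit 2 = 0: r = r^2 mod 23 = 3^2 = 9
  bit 3 = 0: r = r^2 mod 23 = 9^2 = 12
  -> s = B^a = 12

Answer: 8 7 12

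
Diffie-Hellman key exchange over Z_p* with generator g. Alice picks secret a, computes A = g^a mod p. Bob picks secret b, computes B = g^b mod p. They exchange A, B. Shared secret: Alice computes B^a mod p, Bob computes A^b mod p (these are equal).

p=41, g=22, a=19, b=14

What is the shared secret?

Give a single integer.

A = 22^19 mod 41  (bits of 19 = 10011)
  bit 0 = 1: r = r^2 * 22 mod 41 = 1^2 * 22 = 1*22 = 22
  bit 1 = 0: r = r^2 mod 41 = 22^2 = 33
  bit 2 = 0: r = r^2 mod 41 = 33^2 = 23
  bit 3 = 1: r = r^2 * 22 mod 41 = 23^2 * 22 = 37*22 = 35
  bit 4 = 1: r = r^2 * 22 mod 41 = 35^2 * 22 = 36*22 = 13
  -> A = 13
B = 22^14 mod 41  (bits of 14 = 1110)
  bit 0 = 1: r = r^2 * 22 mod 41 = 1^2 * 22 = 1*22 = 22
  bit 1 = 1: r = r^2 * 22 mod 41 = 22^2 * 22 = 33*22 = 29
  bit 2 = 1: r = r^2 * 22 mod 41 = 29^2 * 22 = 21*22 = 11
  bit 3 = 0: r = r^2 mod 41 = 11^2 = 39
  -> B = 39
s = B^a = 39^19 mod 41  (bits of 19 = 10011)
  bit 0 = 1: r = r^2 * 39 mod 41 = 1^2 * 39 = 1*39 = 39
  bit 1 = 0: r = r^2 mod 41 = 39^2 = 4
  bit 2 = 0: r = r^2 mod 41 = 4^2 = 16
  bit 3 = 1: r = r^2 * 39 mod 41 = 16^2 * 39 = 10*39 = 21
  bit 4 = 1: r = r^2 * 39 mod 41 = 21^2 * 39 = 31*39 = 20
  -> s = B^a = 20

Answer: 20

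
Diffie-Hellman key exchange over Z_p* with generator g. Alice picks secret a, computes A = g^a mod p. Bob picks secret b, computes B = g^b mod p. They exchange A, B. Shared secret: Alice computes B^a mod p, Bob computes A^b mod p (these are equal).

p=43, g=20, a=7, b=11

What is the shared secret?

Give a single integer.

Answer: 7

Derivation:
A = 20^7 mod 43  (bits of 7 = 111)
  bit 0 = 1: r = r^2 * 20 mod 43 = 1^2 * 20 = 1*20 = 20
  bit 1 = 1: r = r^2 * 20 mod 43 = 20^2 * 20 = 13*20 = 2
  bit 2 = 1: r = r^2 * 20 mod 43 = 2^2 * 20 = 4*20 = 37
  -> A = 37
B = 20^11 mod 43  (bits of 11 = 1011)
  bit 0 = 1: r = r^2 * 20 mod 43 = 1^2 * 20 = 1*20 = 20
  bit 1 = 0: r = r^2 mod 43 = 20^2 = 13
  bit 2 = 1: r = r^2 * 20 mod 43 = 13^2 * 20 = 40*20 = 26
  bit 3 = 1: r = r^2 * 20 mod 43 = 26^2 * 20 = 31*20 = 18
  -> B = 18
s = B^a = 18^7 mod 43  (bits of 7 = 111)
  bit 0 = 1: r = r^2 * 18 mod 43 = 1^2 * 18 = 1*18 = 18
  bit 1 = 1: r = r^2 * 18 mod 43 = 18^2 * 18 = 23*18 = 27
  bit 2 = 1: r = r^2 * 18 mod 43 = 27^2 * 18 = 41*18 = 7
  -> s = B^a = 7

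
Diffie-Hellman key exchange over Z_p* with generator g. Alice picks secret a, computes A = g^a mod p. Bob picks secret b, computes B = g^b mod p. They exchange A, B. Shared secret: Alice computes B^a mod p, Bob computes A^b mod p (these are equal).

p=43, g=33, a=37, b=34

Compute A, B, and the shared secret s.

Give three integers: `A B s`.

A = 33^37 mod 43  (bits of 37 = 100101)
  bit 0 = 1: r = r^2 * 33 mod 43 = 1^2 * 33 = 1*33 = 33
  bit 1 = 0: r = r^2 mod 43 = 33^2 = 14
  bit 2 = 0: r = r^2 mod 43 = 14^2 = 24
  bit 3 = 1: r = r^2 * 33 mod 43 = 24^2 * 33 = 17*33 = 2
  bit 4 = 0: r = r^2 mod 43 = 2^2 = 4
  bit 5 = 1: r = r^2 * 33 mod 43 = 4^2 * 33 = 16*33 = 12
  -> A = 12
B = 33^34 mod 43  (bits of 34 = 100010)
  bit 0 = 1: r = r^2 * 33 mod 43 = 1^2 * 33 = 1*33 = 33
  bit 1 = 0: r = r^2 mod 43 = 33^2 = 14
  bit 2 = 0: r = r^2 mod 43 = 14^2 = 24
  bit 3 = 0: r = r^2 mod 43 = 24^2 = 17
  bit 4 = 1: r = r^2 * 33 mod 43 = 17^2 * 33 = 31*33 = 34
  bit 5 = 0: r = r^2 mod 43 = 34^2 = 38
  -> B = 38
s = B^a = 38^37 mod 43  (bits of 37 = 100101)
  bit 0 = 1: r = r^2 * 38 mod 43 = 1^2 * 38 = 1*38 = 38
  bit 1 = 0: r = r^2 mod 43 = 38^2 = 25
  bit 2 = 0: r = r^2 mod 43 = 25^2 = 23
  bit 3 = 1: r = r^2 * 38 mod 43 = 23^2 * 38 = 13*38 = 21
  bit 4 = 0: r = r^2 mod 43 = 21^2 = 11
  bit 5 = 1: r = r^2 * 38 mod 43 = 11^2 * 38 = 35*38 = 40
  -> s = B^a = 40

Answer: 12 38 40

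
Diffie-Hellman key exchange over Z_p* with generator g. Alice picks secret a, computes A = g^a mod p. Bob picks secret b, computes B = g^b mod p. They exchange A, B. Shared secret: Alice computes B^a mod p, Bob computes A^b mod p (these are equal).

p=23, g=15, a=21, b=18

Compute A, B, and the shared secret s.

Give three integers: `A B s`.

A = 15^21 mod 23  (bits of 21 = 10101)
  bit 0 = 1: r = r^2 * 15 mod 23 = 1^2 * 15 = 1*15 = 15
  bit 1 = 0: r = r^2 mod 23 = 15^2 = 18
  bit 2 = 1: r = r^2 * 15 mod 23 = 18^2 * 15 = 2*15 = 7
  bit 3 = 0: r = r^2 mod 23 = 7^2 = 3
  bit 4 = 1: r = r^2 * 15 mod 23 = 3^2 * 15 = 9*15 = 20
  -> A = 20
B = 15^18 mod 23  (bits of 18 = 10010)
  bit 0 = 1: r = r^2 * 15 mod 23 = 1^2 * 15 = 1*15 = 15
  bit 1 = 0: r = r^2 mod 23 = 15^2 = 18
  bit 2 = 0: r = r^2 mod 23 = 18^2 = 2
  bit 3 = 1: r = r^2 * 15 mod 23 = 2^2 * 15 = 4*15 = 14
  bit 4 = 0: r = r^2 mod 23 = 14^2 = 12
  -> B = 12
s = B^a = 12^21 mod 23  (bits of 21 = 10101)
  bit 0 = 1: r = r^2 * 12 mod 23 = 1^2 * 12 = 1*12 = 12
  bit 1 = 0: r = r^2 mod 23 = 12^2 = 6
  bit 2 = 1: r = r^2 * 12 mod 23 = 6^2 * 12 = 13*12 = 18
  bit 3 = 0: r = r^2 mod 23 = 18^2 = 2
  bit 4 = 1: r = r^2 * 12 mod 23 = 2^2 * 12 = 4*12 = 2
  -> s = B^a = 2

Answer: 20 12 2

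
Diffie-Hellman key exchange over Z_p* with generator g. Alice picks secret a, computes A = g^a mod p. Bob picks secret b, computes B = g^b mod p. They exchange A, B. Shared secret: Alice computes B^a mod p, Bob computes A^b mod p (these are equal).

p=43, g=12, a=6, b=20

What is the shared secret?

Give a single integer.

Answer: 41

Derivation:
A = 12^6 mod 43  (bits of 6 = 110)
  bit 0 = 1: r = r^2 * 12 mod 43 = 1^2 * 12 = 1*12 = 12
  bit 1 = 1: r = r^2 * 12 mod 43 = 12^2 * 12 = 15*12 = 8
  bit 2 = 0: r = r^2 mod 43 = 8^2 = 21
  -> A = 21
B = 12^20 mod 43  (bits of 20 = 10100)
  bit 0 = 1: r = r^2 * 12 mod 43 = 1^2 * 12 = 1*12 = 12
  bit 1 = 0: r = r^2 mod 43 = 12^2 = 15
  bit 2 = 1: r = r^2 * 12 mod 43 = 15^2 * 12 = 10*12 = 34
  bit 3 = 0: r = r^2 mod 43 = 34^2 = 38
  bit 4 = 0: r = r^2 mod 43 = 38^2 = 25
  -> B = 25
s = B^a = 25^6 mod 43  (bits of 6 = 110)
  bit 0 = 1: r = r^2 * 25 mod 43 = 1^2 * 25 = 1*25 = 25
  bit 1 = 1: r = r^2 * 25 mod 43 = 25^2 * 25 = 23*25 = 16
  bit 2 = 0: r = r^2 mod 43 = 16^2 = 41
  -> s = B^a = 41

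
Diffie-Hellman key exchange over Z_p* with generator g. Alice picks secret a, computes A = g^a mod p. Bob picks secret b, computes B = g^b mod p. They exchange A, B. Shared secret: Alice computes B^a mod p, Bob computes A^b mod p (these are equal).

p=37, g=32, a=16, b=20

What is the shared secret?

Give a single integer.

Answer: 9

Derivation:
A = 32^16 mod 37  (bits of 16 = 10000)
  bit 0 = 1: r = r^2 * 32 mod 37 = 1^2 * 32 = 1*32 = 32
  bit 1 = 0: r = r^2 mod 37 = 32^2 = 25
  bit 2 = 0: r = r^2 mod 37 = 25^2 = 33
  bit 3 = 0: r = r^2 mod 37 = 33^2 = 16
  bit 4 = 0: r = r^2 mod 37 = 16^2 = 34
  -> A = 34
B = 32^20 mod 37  (bits of 20 = 10100)
  bit 0 = 1: r = r^2 * 32 mod 37 = 1^2 * 32 = 1*32 = 32
  bit 1 = 0: r = r^2 mod 37 = 32^2 = 25
  bit 2 = 1: r = r^2 * 32 mod 37 = 25^2 * 32 = 33*32 = 20
  bit 3 = 0: r = r^2 mod 37 = 20^2 = 30
  bit 4 = 0: r = r^2 mod 37 = 30^2 = 12
  -> B = 12
s = B^a = 12^16 mod 37  (bits of 16 = 10000)
  bit 0 = 1: r = r^2 * 12 mod 37 = 1^2 * 12 = 1*12 = 12
  bit 1 = 0: r = r^2 mod 37 = 12^2 = 33
  bit 2 = 0: r = r^2 mod 37 = 33^2 = 16
  bit 3 = 0: r = r^2 mod 37 = 16^2 = 34
  bit 4 = 0: r = r^2 mod 37 = 34^2 = 9
  -> s = B^a = 9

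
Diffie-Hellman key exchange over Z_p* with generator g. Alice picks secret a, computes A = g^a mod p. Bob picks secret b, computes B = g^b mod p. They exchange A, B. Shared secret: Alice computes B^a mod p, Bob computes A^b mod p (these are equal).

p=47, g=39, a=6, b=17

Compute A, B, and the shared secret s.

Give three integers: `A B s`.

Answer: 25 15 34

Derivation:
A = 39^6 mod 47  (bits of 6 = 110)
  bit 0 = 1: r = r^2 * 39 mod 47 = 1^2 * 39 = 1*39 = 39
  bit 1 = 1: r = r^2 * 39 mod 47 = 39^2 * 39 = 17*39 = 5
  bit 2 = 0: r = r^2 mod 47 = 5^2 = 25
  -> A = 25
B = 39^17 mod 47  (bits of 17 = 10001)
  bit 0 = 1: r = r^2 * 39 mod 47 = 1^2 * 39 = 1*39 = 39
  bit 1 = 0: r = r^2 mod 47 = 39^2 = 17
  bit 2 = 0: r = r^2 mod 47 = 17^2 = 7
  bit 3 = 0: r = r^2 mod 47 = 7^2 = 2
  bit 4 = 1: r = r^2 * 39 mod 47 = 2^2 * 39 = 4*39 = 15
  -> B = 15
s = B^a = 15^6 mod 47  (bits of 6 = 110)
  bit 0 = 1: r = r^2 * 15 mod 47 = 1^2 * 15 = 1*15 = 15
  bit 1 = 1: r = r^2 * 15 mod 47 = 15^2 * 15 = 37*15 = 38
  bit 2 = 0: r = r^2 mod 47 = 38^2 = 34
  -> s = B^a = 34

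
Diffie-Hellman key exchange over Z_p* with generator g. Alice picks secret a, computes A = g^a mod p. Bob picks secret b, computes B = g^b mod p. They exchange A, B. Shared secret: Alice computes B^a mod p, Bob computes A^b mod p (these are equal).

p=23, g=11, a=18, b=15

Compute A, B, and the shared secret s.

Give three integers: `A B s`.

Answer: 16 10 9

Derivation:
A = 11^18 mod 23  (bits of 18 = 10010)
  bit 0 = 1: r = r^2 * 11 mod 23 = 1^2 * 11 = 1*11 = 11
  bit 1 = 0: r = r^2 mod 23 = 11^2 = 6
  bit 2 = 0: r = r^2 mod 23 = 6^2 = 13
  bit 3 = 1: r = r^2 * 11 mod 23 = 13^2 * 11 = 8*11 = 19
  bit 4 = 0: r = r^2 mod 23 = 19^2 = 16
  -> A = 16
B = 11^15 mod 23  (bits of 15 = 1111)
  bit 0 = 1: r = r^2 * 11 mod 23 = 1^2 * 11 = 1*11 = 11
  bit 1 = 1: r = r^2 * 11 mod 23 = 11^2 * 11 = 6*11 = 20
  bit 2 = 1: r = r^2 * 11 mod 23 = 20^2 * 11 = 9*11 = 7
  bit 3 = 1: r = r^2 * 11 mod 23 = 7^2 * 11 = 3*11 = 10
  -> B = 10
s = B^a = 10^18 mod 23  (bits of 18 = 10010)
  bit 0 = 1: r = r^2 * 10 mod 23 = 1^2 * 10 = 1*10 = 10
  bit 1 = 0: r = r^2 mod 23 = 10^2 = 8
  bit 2 = 0: r = r^2 mod 23 = 8^2 = 18
  bit 3 = 1: r = r^2 * 10 mod 23 = 18^2 * 10 = 2*10 = 20
  bit 4 = 0: r = r^2 mod 23 = 20^2 = 9
  -> s = B^a = 9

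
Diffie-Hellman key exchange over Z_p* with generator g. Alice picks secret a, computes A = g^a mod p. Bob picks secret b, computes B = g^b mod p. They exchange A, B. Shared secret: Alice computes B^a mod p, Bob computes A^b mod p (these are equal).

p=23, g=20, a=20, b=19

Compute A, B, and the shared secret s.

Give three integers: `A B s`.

A = 20^20 mod 23  (bits of 20 = 10100)
  bit 0 = 1: r = r^2 * 20 mod 23 = 1^2 * 20 = 1*20 = 20
  bit 1 = 0: r = r^2 mod 23 = 20^2 = 9
  bit 2 = 1: r = r^2 * 20 mod 23 = 9^2 * 20 = 12*20 = 10
  bit 3 = 0: r = r^2 mod 23 = 10^2 = 8
  bit 4 = 0: r = r^2 mod 23 = 8^2 = 18
  -> A = 18
B = 20^19 mod 23  (bits of 19 = 10011)
  bit 0 = 1: r = r^2 * 20 mod 23 = 1^2 * 20 = 1*20 = 20
  bit 1 = 0: r = r^2 mod 23 = 20^2 = 9
  bit 2 = 0: r = r^2 mod 23 = 9^2 = 12
  bit 3 = 1: r = r^2 * 20 mod 23 = 12^2 * 20 = 6*20 = 5
  bit 4 = 1: r = r^2 * 20 mod 23 = 5^2 * 20 = 2*20 = 17
  -> B = 17
s = B^a = 17^20 mod 23  (bits of 20 = 10100)
  bit 0 = 1: r = r^2 * 17 mod 23 = 1^2 * 17 = 1*17 = 17
  bit 1 = 0: r = r^2 mod 23 = 17^2 = 13
  bit 2 = 1: r = r^2 * 17 mod 23 = 13^2 * 17 = 8*17 = 21
  bit 3 = 0: r = r^2 mod 23 = 21^2 = 4
  bit 4 = 0: r = r^2 mod 23 = 4^2 = 16
  -> s = B^a = 16

Answer: 18 17 16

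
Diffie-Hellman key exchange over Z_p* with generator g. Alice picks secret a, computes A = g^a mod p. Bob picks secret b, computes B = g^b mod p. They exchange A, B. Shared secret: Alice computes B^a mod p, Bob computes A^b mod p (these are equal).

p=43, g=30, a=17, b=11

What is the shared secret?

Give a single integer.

Answer: 29

Derivation:
A = 30^17 mod 43  (bits of 17 = 10001)
  bit 0 = 1: r = r^2 * 30 mod 43 = 1^2 * 30 = 1*30 = 30
  bit 1 = 0: r = r^2 mod 43 = 30^2 = 40
  bit 2 = 0: r = r^2 mod 43 = 40^2 = 9
  bit 3 = 0: r = r^2 mod 43 = 9^2 = 38
  bit 4 = 1: r = r^2 * 30 mod 43 = 38^2 * 30 = 25*30 = 19
  -> A = 19
B = 30^11 mod 43  (bits of 11 = 1011)
  bit 0 = 1: r = r^2 * 30 mod 43 = 1^2 * 30 = 1*30 = 30
  bit 1 = 0: r = r^2 mod 43 = 30^2 = 40
  bit 2 = 1: r = r^2 * 30 mod 43 = 40^2 * 30 = 9*30 = 12
  bit 3 = 1: r = r^2 * 30 mod 43 = 12^2 * 30 = 15*30 = 20
  -> B = 20
s = B^a = 20^17 mod 43  (bits of 17 = 10001)
  bit 0 = 1: r = r^2 * 20 mod 43 = 1^2 * 20 = 1*20 = 20
  bit 1 = 0: r = r^2 mod 43 = 20^2 = 13
  bit 2 = 0: r = r^2 mod 43 = 13^2 = 40
  bit 3 = 0: r = r^2 mod 43 = 40^2 = 9
  bit 4 = 1: r = r^2 * 20 mod 43 = 9^2 * 20 = 38*20 = 29
  -> s = B^a = 29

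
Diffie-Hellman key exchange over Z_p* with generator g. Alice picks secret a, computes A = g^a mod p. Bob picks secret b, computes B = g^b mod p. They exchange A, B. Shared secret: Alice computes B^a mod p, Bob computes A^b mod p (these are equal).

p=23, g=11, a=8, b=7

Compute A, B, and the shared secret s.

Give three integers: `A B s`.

Answer: 8 7 12

Derivation:
A = 11^8 mod 23  (bits of 8 = 1000)
  bit 0 = 1: r = r^2 * 11 mod 23 = 1^2 * 11 = 1*11 = 11
  bit 1 = 0: r = r^2 mod 23 = 11^2 = 6
  bit 2 = 0: r = r^2 mod 23 = 6^2 = 13
  bit 3 = 0: r = r^2 mod 23 = 13^2 = 8
  -> A = 8
B = 11^7 mod 23  (bits of 7 = 111)
  bit 0 = 1: r = r^2 * 11 mod 23 = 1^2 * 11 = 1*11 = 11
  bit 1 = 1: r = r^2 * 11 mod 23 = 11^2 * 11 = 6*11 = 20
  bit 2 = 1: r = r^2 * 11 mod 23 = 20^2 * 11 = 9*11 = 7
  -> B = 7
s = B^a = 7^8 mod 23  (bits of 8 = 1000)
  bit 0 = 1: r = r^2 * 7 mod 23 = 1^2 * 7 = 1*7 = 7
  bit 1 = 0: r = r^2 mod 23 = 7^2 = 3
  bit 2 = 0: r = r^2 mod 23 = 3^2 = 9
  bit 3 = 0: r = r^2 mod 23 = 9^2 = 12
  -> s = B^a = 12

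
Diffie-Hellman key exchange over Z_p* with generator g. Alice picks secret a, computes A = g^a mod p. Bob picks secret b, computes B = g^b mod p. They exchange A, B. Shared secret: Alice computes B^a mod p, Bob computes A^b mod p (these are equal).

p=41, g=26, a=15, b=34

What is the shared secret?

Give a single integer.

A = 26^15 mod 41  (bits of 15 = 1111)
  bit 0 = 1: r = r^2 * 26 mod 41 = 1^2 * 26 = 1*26 = 26
  bit 1 = 1: r = r^2 * 26 mod 41 = 26^2 * 26 = 20*26 = 28
  bit 2 = 1: r = r^2 * 26 mod 41 = 28^2 * 26 = 5*26 = 7
  bit 3 = 1: r = r^2 * 26 mod 41 = 7^2 * 26 = 8*26 = 3
  -> A = 3
B = 26^34 mod 41  (bits of 34 = 100010)
  bit 0 = 1: r = r^2 * 26 mod 41 = 1^2 * 26 = 1*26 = 26
  bit 1 = 0: r = r^2 mod 41 = 26^2 = 20
  bit 2 = 0: r = r^2 mod 41 = 20^2 = 31
  bit 3 = 0: r = r^2 mod 41 = 31^2 = 18
  bit 4 = 1: r = r^2 * 26 mod 41 = 18^2 * 26 = 37*26 = 19
  bit 5 = 0: r = r^2 mod 41 = 19^2 = 33
  -> B = 33
s = B^a = 33^15 mod 41  (bits of 15 = 1111)
  bit 0 = 1: r = r^2 * 33 mod 41 = 1^2 * 33 = 1*33 = 33
  bit 1 = 1: r = r^2 * 33 mod 41 = 33^2 * 33 = 23*33 = 21
  bit 2 = 1: r = r^2 * 33 mod 41 = 21^2 * 33 = 31*33 = 39
  bit 3 = 1: r = r^2 * 33 mod 41 = 39^2 * 33 = 4*33 = 9
  -> s = B^a = 9

Answer: 9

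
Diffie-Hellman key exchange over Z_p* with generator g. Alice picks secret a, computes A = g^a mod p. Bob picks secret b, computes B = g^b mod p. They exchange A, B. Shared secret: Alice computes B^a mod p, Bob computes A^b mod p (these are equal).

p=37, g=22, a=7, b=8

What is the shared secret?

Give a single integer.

Answer: 34

Derivation:
A = 22^7 mod 37  (bits of 7 = 111)
  bit 0 = 1: r = r^2 * 22 mod 37 = 1^2 * 22 = 1*22 = 22
  bit 1 = 1: r = r^2 * 22 mod 37 = 22^2 * 22 = 3*22 = 29
  bit 2 = 1: r = r^2 * 22 mod 37 = 29^2 * 22 = 27*22 = 2
  -> A = 2
B = 22^8 mod 37  (bits of 8 = 1000)
  bit 0 = 1: r = r^2 * 22 mod 37 = 1^2 * 22 = 1*22 = 22
  bit 1 = 0: r = r^2 mod 37 = 22^2 = 3
  bit 2 = 0: r = r^2 mod 37 = 3^2 = 9
  bit 3 = 0: r = r^2 mod 37 = 9^2 = 7
  -> B = 7
s = B^a = 7^7 mod 37  (bits of 7 = 111)
  bit 0 = 1: r = r^2 * 7 mod 37 = 1^2 * 7 = 1*7 = 7
  bit 1 = 1: r = r^2 * 7 mod 37 = 7^2 * 7 = 12*7 = 10
  bit 2 = 1: r = r^2 * 7 mod 37 = 10^2 * 7 = 26*7 = 34
  -> s = B^a = 34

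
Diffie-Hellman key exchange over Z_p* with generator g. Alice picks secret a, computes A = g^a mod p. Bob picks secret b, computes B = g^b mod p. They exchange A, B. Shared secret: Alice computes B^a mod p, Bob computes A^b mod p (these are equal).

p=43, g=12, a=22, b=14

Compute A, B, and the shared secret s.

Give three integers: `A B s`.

A = 12^22 mod 43  (bits of 22 = 10110)
  bit 0 = 1: r = r^2 * 12 mod 43 = 1^2 * 12 = 1*12 = 12
  bit 1 = 0: r = r^2 mod 43 = 12^2 = 15
  bit 2 = 1: r = r^2 * 12 mod 43 = 15^2 * 12 = 10*12 = 34
  bit 3 = 1: r = r^2 * 12 mod 43 = 34^2 * 12 = 38*12 = 26
  bit 4 = 0: r = r^2 mod 43 = 26^2 = 31
  -> A = 31
B = 12^14 mod 43  (bits of 14 = 1110)
  bit 0 = 1: r = r^2 * 12 mod 43 = 1^2 * 12 = 1*12 = 12
  bit 1 = 1: r = r^2 * 12 mod 43 = 12^2 * 12 = 15*12 = 8
  bit 2 = 1: r = r^2 * 12 mod 43 = 8^2 * 12 = 21*12 = 37
  bit 3 = 0: r = r^2 mod 43 = 37^2 = 36
  -> B = 36
s = B^a = 36^22 mod 43  (bits of 22 = 10110)
  bit 0 = 1: r = r^2 * 36 mod 43 = 1^2 * 36 = 1*36 = 36
  bit 1 = 0: r = r^2 mod 43 = 36^2 = 6
  bit 2 = 1: r = r^2 * 36 mod 43 = 6^2 * 36 = 36*36 = 6
  bit 3 = 1: r = r^2 * 36 mod 43 = 6^2 * 36 = 36*36 = 6
  bit 4 = 0: r = r^2 mod 43 = 6^2 = 36
  -> s = B^a = 36

Answer: 31 36 36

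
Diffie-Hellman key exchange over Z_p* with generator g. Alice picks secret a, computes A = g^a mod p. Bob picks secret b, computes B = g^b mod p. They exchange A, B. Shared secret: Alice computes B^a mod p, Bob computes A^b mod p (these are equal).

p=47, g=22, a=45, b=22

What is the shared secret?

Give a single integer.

Answer: 25

Derivation:
A = 22^45 mod 47  (bits of 45 = 101101)
  bit 0 = 1: r = r^2 * 22 mod 47 = 1^2 * 22 = 1*22 = 22
  bit 1 = 0: r = r^2 mod 47 = 22^2 = 14
  bit 2 = 1: r = r^2 * 22 mod 47 = 14^2 * 22 = 8*22 = 35
  bit 3 = 1: r = r^2 * 22 mod 47 = 35^2 * 22 = 3*22 = 19
  bit 4 = 0: r = r^2 mod 47 = 19^2 = 32
  bit 5 = 1: r = r^2 * 22 mod 47 = 32^2 * 22 = 37*22 = 15
  -> A = 15
B = 22^22 mod 47  (bits of 22 = 10110)
  bit 0 = 1: r = r^2 * 22 mod 47 = 1^2 * 22 = 1*22 = 22
  bit 1 = 0: r = r^2 mod 47 = 22^2 = 14
  bit 2 = 1: r = r^2 * 22 mod 47 = 14^2 * 22 = 8*22 = 35
  bit 3 = 1: r = r^2 * 22 mod 47 = 35^2 * 22 = 3*22 = 19
  bit 4 = 0: r = r^2 mod 47 = 19^2 = 32
  -> B = 32
s = B^a = 32^45 mod 47  (bits of 45 = 101101)
  bit 0 = 1: r = r^2 * 32 mod 47 = 1^2 * 32 = 1*32 = 32
  bit 1 = 0: r = r^2 mod 47 = 32^2 = 37
  bit 2 = 1: r = r^2 * 32 mod 47 = 37^2 * 32 = 6*32 = 4
  bit 3 = 1: r = r^2 * 32 mod 47 = 4^2 * 32 = 16*32 = 42
  bit 4 = 0: r = r^2 mod 47 = 42^2 = 25
  bit 5 = 1: r = r^2 * 32 mod 47 = 25^2 * 32 = 14*32 = 25
  -> s = B^a = 25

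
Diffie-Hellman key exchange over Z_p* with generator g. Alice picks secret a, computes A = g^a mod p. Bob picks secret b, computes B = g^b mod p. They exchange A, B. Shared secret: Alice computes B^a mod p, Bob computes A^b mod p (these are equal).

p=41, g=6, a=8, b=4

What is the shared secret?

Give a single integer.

A = 6^8 mod 41  (bits of 8 = 1000)
  bit 0 = 1: r = r^2 * 6 mod 41 = 1^2 * 6 = 1*6 = 6
  bit 1 = 0: r = r^2 mod 41 = 6^2 = 36
  bit 2 = 0: r = r^2 mod 41 = 36^2 = 25
  bit 3 = 0: r = r^2 mod 41 = 25^2 = 10
  -> A = 10
B = 6^4 mod 41  (bits of 4 = 100)
  bit 0 = 1: r = r^2 * 6 mod 41 = 1^2 * 6 = 1*6 = 6
  bit 1 = 0: r = r^2 mod 41 = 6^2 = 36
  bit 2 = 0: r = r^2 mod 41 = 36^2 = 25
  -> B = 25
s = B^a = 25^8 mod 41  (bits of 8 = 1000)
  bit 0 = 1: r = r^2 * 25 mod 41 = 1^2 * 25 = 1*25 = 25
  bit 1 = 0: r = r^2 mod 41 = 25^2 = 10
  bit 2 = 0: r = r^2 mod 41 = 10^2 = 18
  bit 3 = 0: r = r^2 mod 41 = 18^2 = 37
  -> s = B^a = 37

Answer: 37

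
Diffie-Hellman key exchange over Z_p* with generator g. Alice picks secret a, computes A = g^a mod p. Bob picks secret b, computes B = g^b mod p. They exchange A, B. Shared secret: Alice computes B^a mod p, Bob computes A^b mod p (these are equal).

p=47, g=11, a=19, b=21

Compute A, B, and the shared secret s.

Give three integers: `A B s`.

Answer: 45 40 35

Derivation:
A = 11^19 mod 47  (bits of 19 = 10011)
  bit 0 = 1: r = r^2 * 11 mod 47 = 1^2 * 11 = 1*11 = 11
  bit 1 = 0: r = r^2 mod 47 = 11^2 = 27
  bit 2 = 0: r = r^2 mod 47 = 27^2 = 24
  bit 3 = 1: r = r^2 * 11 mod 47 = 24^2 * 11 = 12*11 = 38
  bit 4 = 1: r = r^2 * 11 mod 47 = 38^2 * 11 = 34*11 = 45
  -> A = 45
B = 11^21 mod 47  (bits of 21 = 10101)
  bit 0 = 1: r = r^2 * 11 mod 47 = 1^2 * 11 = 1*11 = 11
  bit 1 = 0: r = r^2 mod 47 = 11^2 = 27
  bit 2 = 1: r = r^2 * 11 mod 47 = 27^2 * 11 = 24*11 = 29
  bit 3 = 0: r = r^2 mod 47 = 29^2 = 42
  bit 4 = 1: r = r^2 * 11 mod 47 = 42^2 * 11 = 25*11 = 40
  -> B = 40
s = B^a = 40^19 mod 47  (bits of 19 = 10011)
  bit 0 = 1: r = r^2 * 40 mod 47 = 1^2 * 40 = 1*40 = 40
  bit 1 = 0: r = r^2 mod 47 = 40^2 = 2
  bit 2 = 0: r = r^2 mod 47 = 2^2 = 4
  bit 3 = 1: r = r^2 * 40 mod 47 = 4^2 * 40 = 16*40 = 29
  bit 4 = 1: r = r^2 * 40 mod 47 = 29^2 * 40 = 42*40 = 35
  -> s = B^a = 35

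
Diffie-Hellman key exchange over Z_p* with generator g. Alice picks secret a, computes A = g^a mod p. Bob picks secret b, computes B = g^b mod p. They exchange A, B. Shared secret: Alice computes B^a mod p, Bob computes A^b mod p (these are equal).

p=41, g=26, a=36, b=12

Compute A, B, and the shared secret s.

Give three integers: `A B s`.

Answer: 4 25 16

Derivation:
A = 26^36 mod 41  (bits of 36 = 100100)
  bit 0 = 1: r = r^2 * 26 mod 41 = 1^2 * 26 = 1*26 = 26
  bit 1 = 0: r = r^2 mod 41 = 26^2 = 20
  bit 2 = 0: r = r^2 mod 41 = 20^2 = 31
  bit 3 = 1: r = r^2 * 26 mod 41 = 31^2 * 26 = 18*26 = 17
  bit 4 = 0: r = r^2 mod 41 = 17^2 = 2
  bit 5 = 0: r = r^2 mod 41 = 2^2 = 4
  -> A = 4
B = 26^12 mod 41  (bits of 12 = 1100)
  bit 0 = 1: r = r^2 * 26 mod 41 = 1^2 * 26 = 1*26 = 26
  bit 1 = 1: r = r^2 * 26 mod 41 = 26^2 * 26 = 20*26 = 28
  bit 2 = 0: r = r^2 mod 41 = 28^2 = 5
  bit 3 = 0: r = r^2 mod 41 = 5^2 = 25
  -> B = 25
s = B^a = 25^36 mod 41  (bits of 36 = 100100)
  bit 0 = 1: r = r^2 * 25 mod 41 = 1^2 * 25 = 1*25 = 25
  bit 1 = 0: r = r^2 mod 41 = 25^2 = 10
  bit 2 = 0: r = r^2 mod 41 = 10^2 = 18
  bit 3 = 1: r = r^2 * 25 mod 41 = 18^2 * 25 = 37*25 = 23
  bit 4 = 0: r = r^2 mod 41 = 23^2 = 37
  bit 5 = 0: r = r^2 mod 41 = 37^2 = 16
  -> s = B^a = 16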